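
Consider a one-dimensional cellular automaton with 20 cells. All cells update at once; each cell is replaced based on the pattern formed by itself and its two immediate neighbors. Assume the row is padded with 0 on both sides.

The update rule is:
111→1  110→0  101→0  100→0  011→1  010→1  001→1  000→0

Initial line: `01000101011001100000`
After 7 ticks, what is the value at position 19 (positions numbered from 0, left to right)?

tick 1: 11001101010011000000
tick 2: 10011001010110000000
tick 3: 10110011010100000000
tick 4: 10100110010100000000
tick 5: 10101100110100000000
tick 6: 10101001100100000000
tick 7: 10101011001100000000
position 19 holds 0

0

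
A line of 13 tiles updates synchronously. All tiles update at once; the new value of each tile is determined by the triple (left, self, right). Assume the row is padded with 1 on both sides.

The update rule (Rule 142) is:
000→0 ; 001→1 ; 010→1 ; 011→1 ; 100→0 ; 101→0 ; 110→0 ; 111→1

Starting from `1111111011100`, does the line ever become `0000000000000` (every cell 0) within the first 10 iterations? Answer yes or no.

no

1111110011001
1111100110011
1111001100111
1110011001111
1100110011111
1001100111111
0011001111111
0110011111111
0100111111111
0101111111111
iteration 10 is 0101111111111, still not uniform 0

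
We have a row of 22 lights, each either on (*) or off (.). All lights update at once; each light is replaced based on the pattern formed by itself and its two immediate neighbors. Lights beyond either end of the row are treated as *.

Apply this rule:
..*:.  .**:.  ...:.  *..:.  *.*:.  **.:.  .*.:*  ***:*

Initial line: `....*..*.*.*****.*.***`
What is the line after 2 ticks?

....*..*.*..***..*..**
....*..*.*...*...*...*

....*..*.*...*...*...*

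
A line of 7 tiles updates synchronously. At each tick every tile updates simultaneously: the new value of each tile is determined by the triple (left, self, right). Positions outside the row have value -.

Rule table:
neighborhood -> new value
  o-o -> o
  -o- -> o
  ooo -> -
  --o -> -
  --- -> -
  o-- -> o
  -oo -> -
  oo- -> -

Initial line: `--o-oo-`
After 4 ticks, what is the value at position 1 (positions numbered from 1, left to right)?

-

tick 1: --oo--o
tick 2: ----o-o
tick 3: ----ooo
tick 4: -------
position 1 holds -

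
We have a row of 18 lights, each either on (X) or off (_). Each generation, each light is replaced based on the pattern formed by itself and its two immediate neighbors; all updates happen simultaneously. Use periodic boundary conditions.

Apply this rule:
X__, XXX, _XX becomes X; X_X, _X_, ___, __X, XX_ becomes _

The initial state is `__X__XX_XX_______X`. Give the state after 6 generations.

_____X____X____X__

X__X_X__X_X_______
_X____X____X______
__X____X____X_____
___X____X____X____
____X____X____X___
_____X____X____X__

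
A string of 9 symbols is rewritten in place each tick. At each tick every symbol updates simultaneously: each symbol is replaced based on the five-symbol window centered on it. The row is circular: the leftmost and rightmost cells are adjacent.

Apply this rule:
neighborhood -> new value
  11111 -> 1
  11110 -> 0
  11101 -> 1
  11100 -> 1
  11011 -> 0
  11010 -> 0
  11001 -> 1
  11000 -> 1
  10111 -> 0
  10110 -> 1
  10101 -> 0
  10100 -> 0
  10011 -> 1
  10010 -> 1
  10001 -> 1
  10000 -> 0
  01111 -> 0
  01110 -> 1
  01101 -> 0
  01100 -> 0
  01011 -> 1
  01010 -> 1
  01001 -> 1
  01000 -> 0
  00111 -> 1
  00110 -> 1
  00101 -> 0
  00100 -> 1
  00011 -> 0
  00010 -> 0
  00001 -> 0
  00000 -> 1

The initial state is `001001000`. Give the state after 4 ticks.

100001001

001111001
111001111
101111011
100001001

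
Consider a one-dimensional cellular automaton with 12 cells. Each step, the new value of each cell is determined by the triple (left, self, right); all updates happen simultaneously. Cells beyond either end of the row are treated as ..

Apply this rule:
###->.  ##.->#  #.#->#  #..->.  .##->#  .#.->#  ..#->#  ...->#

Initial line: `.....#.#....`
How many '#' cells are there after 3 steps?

10

########.###
#......###.#
#.######.###
count of #: 10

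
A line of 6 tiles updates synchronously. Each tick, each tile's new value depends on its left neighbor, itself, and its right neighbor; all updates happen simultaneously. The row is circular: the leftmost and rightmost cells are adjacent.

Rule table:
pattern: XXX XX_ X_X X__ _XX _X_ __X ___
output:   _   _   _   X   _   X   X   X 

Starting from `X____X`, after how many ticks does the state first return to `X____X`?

_XXXX_
X____X

2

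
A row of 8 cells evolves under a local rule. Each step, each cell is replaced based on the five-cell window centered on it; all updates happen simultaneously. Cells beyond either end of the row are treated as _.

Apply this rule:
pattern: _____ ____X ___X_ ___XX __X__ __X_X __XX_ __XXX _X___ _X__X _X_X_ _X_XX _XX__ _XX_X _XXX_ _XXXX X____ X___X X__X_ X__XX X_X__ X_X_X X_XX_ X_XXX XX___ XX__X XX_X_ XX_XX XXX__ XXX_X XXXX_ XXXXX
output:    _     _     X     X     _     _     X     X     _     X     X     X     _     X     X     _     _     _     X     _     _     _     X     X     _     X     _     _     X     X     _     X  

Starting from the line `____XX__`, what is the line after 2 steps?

__XX____

___XX___
__XX____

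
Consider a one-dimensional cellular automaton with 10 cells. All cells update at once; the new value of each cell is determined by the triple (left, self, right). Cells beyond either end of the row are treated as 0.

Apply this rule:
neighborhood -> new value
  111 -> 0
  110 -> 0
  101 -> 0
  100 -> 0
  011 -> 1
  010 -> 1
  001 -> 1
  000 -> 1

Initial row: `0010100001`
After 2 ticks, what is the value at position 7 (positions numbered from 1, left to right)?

1

tick 1: 1110101111
tick 2: 1000101000
position 7 holds 1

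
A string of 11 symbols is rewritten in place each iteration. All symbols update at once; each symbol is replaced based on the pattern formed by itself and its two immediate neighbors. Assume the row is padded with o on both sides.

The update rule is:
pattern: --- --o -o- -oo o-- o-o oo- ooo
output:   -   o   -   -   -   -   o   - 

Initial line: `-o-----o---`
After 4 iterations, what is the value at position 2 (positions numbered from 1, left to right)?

-

iteration 1: ------o---o
iteration 2: -----o---o-
iteration 3: ----o---o--
iteration 4: ---o---o--o
position 2 holds -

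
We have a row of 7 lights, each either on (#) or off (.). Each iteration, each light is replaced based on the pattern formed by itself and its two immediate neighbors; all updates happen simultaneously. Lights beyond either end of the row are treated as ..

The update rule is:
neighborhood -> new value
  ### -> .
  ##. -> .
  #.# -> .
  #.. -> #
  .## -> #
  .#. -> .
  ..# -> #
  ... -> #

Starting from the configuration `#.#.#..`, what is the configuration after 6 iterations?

#.####.

iteration 1: .....##
iteration 2: ######.
iteration 3: #.....#
iteration 4: .#####.
iteration 5: ##....#
iteration 6: #.####.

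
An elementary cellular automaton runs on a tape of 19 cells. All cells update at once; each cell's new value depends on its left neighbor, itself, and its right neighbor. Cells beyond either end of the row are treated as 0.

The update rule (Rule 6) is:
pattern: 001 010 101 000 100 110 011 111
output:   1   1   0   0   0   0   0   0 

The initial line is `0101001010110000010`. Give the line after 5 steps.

1100011000001100000

1101011010000000110
0001000010000001000
0011000110000011000
0100001000000100000
1100011000001100000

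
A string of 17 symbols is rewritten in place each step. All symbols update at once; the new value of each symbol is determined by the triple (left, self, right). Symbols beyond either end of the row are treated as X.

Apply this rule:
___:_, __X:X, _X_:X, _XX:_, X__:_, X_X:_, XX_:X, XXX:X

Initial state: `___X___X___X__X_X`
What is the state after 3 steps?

step 1: __XX__XX__XX_XX__
step 2: _X_X_X_X_X_X__X_X
step 3: _X_X_X_X_X_X_XX__

_X_X_X_X_X_X_XX__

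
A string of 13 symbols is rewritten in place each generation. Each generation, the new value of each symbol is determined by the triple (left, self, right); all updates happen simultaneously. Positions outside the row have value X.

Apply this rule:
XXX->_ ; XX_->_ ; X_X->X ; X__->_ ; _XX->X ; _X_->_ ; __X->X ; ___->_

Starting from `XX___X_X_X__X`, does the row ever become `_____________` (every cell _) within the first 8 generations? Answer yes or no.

no

____X_X_X__XX
___X_X_X__XX_
__X_X_X__XX_X
_X_X_X__XX_XX
X_X_X__XX_XX_
_X_X__XX_XX_X
X_X__XX_XX_XX
_X__XX_XX_XX_
generation 8 is _X__XX_XX_XX_, still not uniform _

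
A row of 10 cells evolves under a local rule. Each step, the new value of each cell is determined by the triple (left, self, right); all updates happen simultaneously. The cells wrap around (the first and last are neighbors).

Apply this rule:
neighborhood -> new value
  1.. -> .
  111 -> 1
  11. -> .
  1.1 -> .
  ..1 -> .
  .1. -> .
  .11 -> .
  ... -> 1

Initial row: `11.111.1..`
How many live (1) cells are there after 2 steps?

7

step 1: ....1.....
step 2: 111...1111
count of 1: 7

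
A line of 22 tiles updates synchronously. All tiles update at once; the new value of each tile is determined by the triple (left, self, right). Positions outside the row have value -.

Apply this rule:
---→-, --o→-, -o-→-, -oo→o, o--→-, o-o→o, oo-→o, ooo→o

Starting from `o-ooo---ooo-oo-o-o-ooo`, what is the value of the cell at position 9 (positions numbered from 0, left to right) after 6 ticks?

o

tick 1: -oooo---ooooooo-o-oooo
tick 2: -oooo---oooooooo-ooooo
tick 3: -oooo---oooooooooooooo
tick 4: -oooo---oooooooooooooo  (fixed point — unchanged through tick 6)
position 9 holds o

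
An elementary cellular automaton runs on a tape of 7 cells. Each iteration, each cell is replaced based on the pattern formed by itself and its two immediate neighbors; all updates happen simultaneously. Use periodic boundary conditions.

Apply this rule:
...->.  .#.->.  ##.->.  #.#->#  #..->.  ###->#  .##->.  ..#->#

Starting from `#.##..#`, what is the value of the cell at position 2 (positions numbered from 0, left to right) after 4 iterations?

#

.#...#.
#...#..
...#..#
..#..#.
position 2 holds #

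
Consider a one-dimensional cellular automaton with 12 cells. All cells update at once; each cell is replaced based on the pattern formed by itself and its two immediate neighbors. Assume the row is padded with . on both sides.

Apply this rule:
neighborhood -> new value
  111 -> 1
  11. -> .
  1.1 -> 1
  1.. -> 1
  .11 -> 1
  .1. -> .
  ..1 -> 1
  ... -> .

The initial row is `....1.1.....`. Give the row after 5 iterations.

...1.1.1....
..1.1.1.1...
.1.1.1.1.1..
1.1.1.1.1.1.
.1.1.1.1.1.1

.1.1.1.1.1.1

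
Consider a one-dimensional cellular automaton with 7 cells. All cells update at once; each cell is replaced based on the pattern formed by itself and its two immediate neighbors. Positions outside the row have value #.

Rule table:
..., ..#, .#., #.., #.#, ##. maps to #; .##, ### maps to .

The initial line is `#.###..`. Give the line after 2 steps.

.###...

##..###
.###...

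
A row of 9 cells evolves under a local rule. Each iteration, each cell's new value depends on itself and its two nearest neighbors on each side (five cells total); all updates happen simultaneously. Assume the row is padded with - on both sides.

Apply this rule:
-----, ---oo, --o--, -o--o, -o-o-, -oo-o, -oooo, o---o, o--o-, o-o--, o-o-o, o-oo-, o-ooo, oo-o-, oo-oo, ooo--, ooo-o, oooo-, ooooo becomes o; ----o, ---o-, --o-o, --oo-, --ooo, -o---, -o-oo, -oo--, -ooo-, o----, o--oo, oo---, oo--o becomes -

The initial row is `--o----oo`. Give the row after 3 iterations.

---oooo--

iteration 1: --o---o--
iteration 2: --o-o-o--
iteration 3: ---oooo--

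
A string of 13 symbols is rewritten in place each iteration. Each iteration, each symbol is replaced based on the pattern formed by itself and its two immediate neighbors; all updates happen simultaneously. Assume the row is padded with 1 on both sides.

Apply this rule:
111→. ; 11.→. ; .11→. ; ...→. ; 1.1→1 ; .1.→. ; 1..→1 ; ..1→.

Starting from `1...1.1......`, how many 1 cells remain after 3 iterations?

4

.1...1.1.....
1.1...1.1....
.1.1...1.1...
count of 1: 4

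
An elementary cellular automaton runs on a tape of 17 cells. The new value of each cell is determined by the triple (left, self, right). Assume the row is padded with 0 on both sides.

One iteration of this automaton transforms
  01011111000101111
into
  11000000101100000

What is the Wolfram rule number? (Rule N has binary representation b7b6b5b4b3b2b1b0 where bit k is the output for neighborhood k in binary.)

22

position 4: 111 → 0  (bit 7 = 0)
position 7: 110 → 0  (bit 6 = 0)
position 2: 101 → 0  (bit 5 = 0)
position 8: 100 → 1  (bit 4 = 1)
position 3: 011 → 0  (bit 3 = 0)
position 1: 010 → 1  (bit 2 = 1)
position 0: 001 → 1  (bit 1 = 1)
position 9: 000 → 0  (bit 0 = 0)
bits b7..b0 = 00010110 = 22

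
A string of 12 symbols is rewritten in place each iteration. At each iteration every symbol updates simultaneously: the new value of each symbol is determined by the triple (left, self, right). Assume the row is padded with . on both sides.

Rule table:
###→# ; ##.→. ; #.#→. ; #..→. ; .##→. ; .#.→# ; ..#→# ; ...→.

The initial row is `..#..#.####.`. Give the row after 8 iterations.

#...........

.##.##..##..
#......#....
#.....##....
#....#......
#...##......
#..#........
#.##........
#...........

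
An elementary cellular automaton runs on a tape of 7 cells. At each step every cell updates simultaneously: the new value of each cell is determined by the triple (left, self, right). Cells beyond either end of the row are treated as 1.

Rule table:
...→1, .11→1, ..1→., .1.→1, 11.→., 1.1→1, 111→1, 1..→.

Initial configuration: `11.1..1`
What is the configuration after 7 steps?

..11111

1.11..1
.11...1
11..1.1
1...111
..1.111
..11111
..11111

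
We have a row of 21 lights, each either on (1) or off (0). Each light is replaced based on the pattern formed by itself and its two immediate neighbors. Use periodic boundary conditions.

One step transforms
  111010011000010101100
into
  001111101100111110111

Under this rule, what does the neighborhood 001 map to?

At position 6 the neighborhood is 001; the next row has 1 there.

1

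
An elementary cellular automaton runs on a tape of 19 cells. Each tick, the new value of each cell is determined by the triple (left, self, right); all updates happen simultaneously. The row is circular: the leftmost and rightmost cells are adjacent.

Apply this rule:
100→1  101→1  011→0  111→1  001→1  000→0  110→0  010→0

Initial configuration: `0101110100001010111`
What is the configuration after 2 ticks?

1010101010010101010
0101010101101010101

0101010101101010101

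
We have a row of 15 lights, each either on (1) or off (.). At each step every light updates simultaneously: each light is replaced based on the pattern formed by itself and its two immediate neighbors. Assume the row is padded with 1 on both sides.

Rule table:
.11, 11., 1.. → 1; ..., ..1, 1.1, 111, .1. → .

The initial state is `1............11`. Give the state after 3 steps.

step 1: 11...........1.
step 2: .11............
step 3: .111...........

.111...........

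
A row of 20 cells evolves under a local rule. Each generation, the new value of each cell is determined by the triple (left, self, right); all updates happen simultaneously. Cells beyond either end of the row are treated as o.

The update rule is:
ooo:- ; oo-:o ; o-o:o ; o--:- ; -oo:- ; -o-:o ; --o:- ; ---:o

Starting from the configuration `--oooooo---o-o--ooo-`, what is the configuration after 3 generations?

o----oo---o--oo-o-o-

generation 1: -------o-o-ooo----oo
generation 2: -ooooo-oooo--o-oo---
generation 3: o----oo---o--oo-o-o-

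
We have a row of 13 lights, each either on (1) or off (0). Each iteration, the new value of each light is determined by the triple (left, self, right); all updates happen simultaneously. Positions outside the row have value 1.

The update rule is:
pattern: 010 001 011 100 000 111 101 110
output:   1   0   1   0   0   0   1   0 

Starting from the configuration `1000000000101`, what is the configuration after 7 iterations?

0000000000100

0000000000111
0000000000100
0000000000100  (fixed point — unchanged through iteration 7)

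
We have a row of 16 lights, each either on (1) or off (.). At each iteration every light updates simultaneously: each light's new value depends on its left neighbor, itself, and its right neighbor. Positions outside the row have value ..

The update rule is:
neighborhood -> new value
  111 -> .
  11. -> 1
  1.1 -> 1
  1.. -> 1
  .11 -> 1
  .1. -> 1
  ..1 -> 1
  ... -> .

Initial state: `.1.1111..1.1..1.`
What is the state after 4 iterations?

1..111111....111

iteration 1: 1111..1111111111
iteration 2: 1..1111........1
iteration 3: 1111..11......11
iteration 4: 1..111111....111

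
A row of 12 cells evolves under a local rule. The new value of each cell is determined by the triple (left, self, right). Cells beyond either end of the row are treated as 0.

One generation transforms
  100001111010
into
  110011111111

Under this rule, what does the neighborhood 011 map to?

At position 5 the neighborhood is 011; the next row has 1 there.

1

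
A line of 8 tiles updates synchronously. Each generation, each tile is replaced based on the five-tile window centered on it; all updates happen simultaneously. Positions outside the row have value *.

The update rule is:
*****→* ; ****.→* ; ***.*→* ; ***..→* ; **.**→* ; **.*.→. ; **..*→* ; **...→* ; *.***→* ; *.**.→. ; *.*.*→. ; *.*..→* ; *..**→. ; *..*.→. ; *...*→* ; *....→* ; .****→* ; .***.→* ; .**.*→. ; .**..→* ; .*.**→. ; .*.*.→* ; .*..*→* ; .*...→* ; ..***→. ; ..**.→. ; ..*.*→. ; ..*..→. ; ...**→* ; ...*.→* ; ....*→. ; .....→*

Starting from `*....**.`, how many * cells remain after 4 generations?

6

generation 1: ***.*..*
generation 2: ***.**..
generation 3: ****.**.
generation 4: *****..*
count of *: 6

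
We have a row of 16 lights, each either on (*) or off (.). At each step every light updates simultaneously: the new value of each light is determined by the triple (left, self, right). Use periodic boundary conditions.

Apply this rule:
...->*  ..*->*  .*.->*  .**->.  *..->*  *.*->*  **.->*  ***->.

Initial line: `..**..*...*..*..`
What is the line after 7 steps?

**.*************
.**.............
*.**************
**..............
.***************
*..............*
***************.

***************.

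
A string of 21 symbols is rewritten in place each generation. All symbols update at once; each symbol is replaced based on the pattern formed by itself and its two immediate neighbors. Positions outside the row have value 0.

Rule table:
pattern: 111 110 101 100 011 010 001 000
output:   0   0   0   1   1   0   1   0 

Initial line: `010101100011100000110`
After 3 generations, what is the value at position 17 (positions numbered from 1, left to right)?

100001010110010001101
010010000101101011000
101101001001000010100
position 17 holds 1

1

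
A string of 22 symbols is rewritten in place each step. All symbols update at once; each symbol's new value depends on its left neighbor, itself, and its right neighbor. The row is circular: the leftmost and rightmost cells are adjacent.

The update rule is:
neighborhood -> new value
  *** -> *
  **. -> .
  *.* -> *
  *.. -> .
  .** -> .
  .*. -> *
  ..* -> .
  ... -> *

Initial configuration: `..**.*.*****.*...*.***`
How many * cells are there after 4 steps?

14

....***.***.**.*.**.*.
***..*.*.*.*..***..**.
.*...*******...*.....*
**.*..*****..*.*.***.*
count of *: 14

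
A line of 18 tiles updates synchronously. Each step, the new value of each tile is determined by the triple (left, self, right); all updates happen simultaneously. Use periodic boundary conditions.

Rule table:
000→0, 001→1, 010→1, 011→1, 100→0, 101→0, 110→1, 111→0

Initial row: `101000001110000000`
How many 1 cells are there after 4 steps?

10

step 1: 101000011010000001
step 2: 101000111010000011
step 3: 101001101010000110
step 4: 101011101010001110
count of 1: 10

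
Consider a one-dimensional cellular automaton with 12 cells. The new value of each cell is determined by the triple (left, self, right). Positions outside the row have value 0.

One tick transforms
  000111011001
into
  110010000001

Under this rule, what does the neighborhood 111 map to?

1

At position 4 the neighborhood is 111; the next row has 1 there.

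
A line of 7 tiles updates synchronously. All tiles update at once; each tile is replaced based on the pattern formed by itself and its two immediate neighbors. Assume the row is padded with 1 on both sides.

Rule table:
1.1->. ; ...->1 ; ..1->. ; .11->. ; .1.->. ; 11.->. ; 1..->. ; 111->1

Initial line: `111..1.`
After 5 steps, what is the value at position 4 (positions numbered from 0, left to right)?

step 1: 11.....
step 2: 1..111.
step 3: ....1..
step 4: .11....
step 5: ....11.
position 4 holds 1

1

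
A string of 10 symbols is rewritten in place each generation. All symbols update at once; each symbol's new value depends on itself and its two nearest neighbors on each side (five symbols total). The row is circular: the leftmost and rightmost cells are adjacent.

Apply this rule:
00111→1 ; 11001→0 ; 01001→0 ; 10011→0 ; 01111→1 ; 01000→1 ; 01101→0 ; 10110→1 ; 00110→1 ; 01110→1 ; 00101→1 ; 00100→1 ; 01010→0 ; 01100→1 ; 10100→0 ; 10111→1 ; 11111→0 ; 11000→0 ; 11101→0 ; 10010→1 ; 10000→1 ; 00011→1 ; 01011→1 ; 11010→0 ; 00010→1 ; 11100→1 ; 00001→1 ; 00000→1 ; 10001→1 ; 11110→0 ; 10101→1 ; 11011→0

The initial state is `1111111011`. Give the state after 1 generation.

0000000011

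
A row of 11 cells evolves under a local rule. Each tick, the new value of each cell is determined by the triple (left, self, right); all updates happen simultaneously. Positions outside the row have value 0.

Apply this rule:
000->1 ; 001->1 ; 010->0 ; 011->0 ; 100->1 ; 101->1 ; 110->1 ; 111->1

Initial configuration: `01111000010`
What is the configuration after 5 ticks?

10111111101
01011111110
10101111111
01010111111
10101011111

10101011111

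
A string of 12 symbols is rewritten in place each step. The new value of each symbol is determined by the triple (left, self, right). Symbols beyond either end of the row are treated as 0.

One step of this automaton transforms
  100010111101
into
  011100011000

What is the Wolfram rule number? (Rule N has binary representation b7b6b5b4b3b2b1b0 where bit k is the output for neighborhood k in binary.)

147

position 7: 111 → 1  (bit 7 = 1)
position 9: 110 → 0  (bit 6 = 0)
position 5: 101 → 0  (bit 5 = 0)
position 1: 100 → 1  (bit 4 = 1)
position 6: 011 → 0  (bit 3 = 0)
position 0: 010 → 0  (bit 2 = 0)
position 3: 001 → 1  (bit 1 = 1)
position 2: 000 → 1  (bit 0 = 1)
bits b7..b0 = 10010011 = 147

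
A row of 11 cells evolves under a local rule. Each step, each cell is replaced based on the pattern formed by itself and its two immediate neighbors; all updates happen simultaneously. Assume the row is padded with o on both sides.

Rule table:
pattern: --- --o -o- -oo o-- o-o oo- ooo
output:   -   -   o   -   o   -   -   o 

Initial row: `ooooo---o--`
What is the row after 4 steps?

o--oo--oo--

oooo-o--oo-
ooo--oo----
oo-o---o---
o--oo--oo--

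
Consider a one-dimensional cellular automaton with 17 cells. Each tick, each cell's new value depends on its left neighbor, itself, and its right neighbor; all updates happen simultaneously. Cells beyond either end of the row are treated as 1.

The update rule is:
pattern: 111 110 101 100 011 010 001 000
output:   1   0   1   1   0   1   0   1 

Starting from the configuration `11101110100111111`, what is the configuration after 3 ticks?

01011101111100111

11010101110011111
10111110101001111
01011101111100111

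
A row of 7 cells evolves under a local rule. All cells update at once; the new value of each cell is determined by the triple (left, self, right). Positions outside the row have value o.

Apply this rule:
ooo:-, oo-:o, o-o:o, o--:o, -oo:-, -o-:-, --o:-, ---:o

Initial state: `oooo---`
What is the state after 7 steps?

o--ooo-

---ooo-
oo---oo
-ooo---
o--ooo-
oo---oo  (repeats step 2; period 3)
step 7: o--ooo-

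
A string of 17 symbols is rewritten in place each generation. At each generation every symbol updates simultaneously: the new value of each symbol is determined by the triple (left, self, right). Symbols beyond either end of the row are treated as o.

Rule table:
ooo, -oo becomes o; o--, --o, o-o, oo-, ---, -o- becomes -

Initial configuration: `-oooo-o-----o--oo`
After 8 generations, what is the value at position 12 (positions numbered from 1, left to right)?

-

generation 1: -ooo-----------oo
generation 2: -oo------------oo
generation 3: -o-------------oo
generation 4: ---------------oo
generation 5: ---------------oo  (fixed point — unchanged through generation 8)
position 12 holds -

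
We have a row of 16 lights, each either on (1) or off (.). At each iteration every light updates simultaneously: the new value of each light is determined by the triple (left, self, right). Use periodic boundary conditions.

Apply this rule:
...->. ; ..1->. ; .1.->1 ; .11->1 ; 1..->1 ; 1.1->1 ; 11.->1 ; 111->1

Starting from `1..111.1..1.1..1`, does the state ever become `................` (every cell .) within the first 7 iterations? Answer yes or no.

no

11.111111.1111.1
1111111111111111
1111111111111111  (fixed point — unchanged through iteration 7)
iteration 7 is 1111111111111111, still not uniform .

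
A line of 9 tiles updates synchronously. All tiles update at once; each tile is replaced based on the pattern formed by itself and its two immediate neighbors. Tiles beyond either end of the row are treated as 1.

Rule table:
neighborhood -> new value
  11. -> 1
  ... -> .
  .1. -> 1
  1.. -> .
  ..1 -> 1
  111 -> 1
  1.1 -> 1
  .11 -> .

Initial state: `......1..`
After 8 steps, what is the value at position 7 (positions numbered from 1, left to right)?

1

step 1: .....11.1
step 2: ....1.11.
step 3: ...111.11
step 4: ..1.111.1
step 5: .111.111.
step 6: 1.111.111
step 7: 11.111.11
step 8: 111.111.1
position 7 holds 1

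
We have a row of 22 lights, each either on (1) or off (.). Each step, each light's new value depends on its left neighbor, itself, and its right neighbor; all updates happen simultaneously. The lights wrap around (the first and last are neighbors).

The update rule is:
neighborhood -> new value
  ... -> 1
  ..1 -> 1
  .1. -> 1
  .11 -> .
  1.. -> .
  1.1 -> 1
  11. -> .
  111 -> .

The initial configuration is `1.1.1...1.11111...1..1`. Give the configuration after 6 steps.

.1111.1111......111.1.
1....1.....11111...11.
1.1111.1111......11..1
.1....1.....11111...1.
11.1111.1111......111.
..1....1.....11111...1

..1....1.....11111...1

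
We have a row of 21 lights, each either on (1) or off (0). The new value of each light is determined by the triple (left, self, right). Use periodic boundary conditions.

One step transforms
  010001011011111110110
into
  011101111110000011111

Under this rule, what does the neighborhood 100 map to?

1

At position 2 the neighborhood is 100; the next row has 1 there.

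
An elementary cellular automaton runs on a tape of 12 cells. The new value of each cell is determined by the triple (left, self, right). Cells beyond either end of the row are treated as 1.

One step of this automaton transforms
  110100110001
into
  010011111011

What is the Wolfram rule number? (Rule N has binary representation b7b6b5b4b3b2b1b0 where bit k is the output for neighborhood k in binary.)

position 0: 111 → 0  (bit 7 = 0)
position 1: 110 → 1  (bit 6 = 1)
position 2: 101 → 0  (bit 5 = 0)
position 4: 100 → 1  (bit 4 = 1)
position 6: 011 → 1  (bit 3 = 1)
position 3: 010 → 0  (bit 2 = 0)
position 5: 001 → 1  (bit 1 = 1)
position 9: 000 → 0  (bit 0 = 0)
bits b7..b0 = 01011010 = 90

90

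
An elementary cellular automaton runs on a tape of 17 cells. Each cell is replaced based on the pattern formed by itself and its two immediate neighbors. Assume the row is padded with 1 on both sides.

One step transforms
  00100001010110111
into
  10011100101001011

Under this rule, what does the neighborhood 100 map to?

1

At position 0 the neighborhood is 100; the next row has 1 there.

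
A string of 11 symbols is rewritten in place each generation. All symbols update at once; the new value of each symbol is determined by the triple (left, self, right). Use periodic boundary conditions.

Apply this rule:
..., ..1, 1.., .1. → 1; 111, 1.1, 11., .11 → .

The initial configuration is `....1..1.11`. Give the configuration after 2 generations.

........111

11111111...
........111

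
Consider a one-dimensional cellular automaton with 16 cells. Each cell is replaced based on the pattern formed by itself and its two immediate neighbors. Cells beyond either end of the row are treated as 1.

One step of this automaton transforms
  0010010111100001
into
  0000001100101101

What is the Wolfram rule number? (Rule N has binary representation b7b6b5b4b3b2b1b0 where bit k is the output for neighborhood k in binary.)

position 8: 111 → 0  (bit 7 = 0)
position 10: 110 → 1  (bit 6 = 1)
position 6: 101 → 1  (bit 5 = 1)
position 0: 100 → 0  (bit 4 = 0)
position 7: 011 → 1  (bit 3 = 1)
position 2: 010 → 0  (bit 2 = 0)
position 1: 001 → 0  (bit 1 = 0)
position 12: 000 → 1  (bit 0 = 1)
bits b7..b0 = 01101001 = 105

105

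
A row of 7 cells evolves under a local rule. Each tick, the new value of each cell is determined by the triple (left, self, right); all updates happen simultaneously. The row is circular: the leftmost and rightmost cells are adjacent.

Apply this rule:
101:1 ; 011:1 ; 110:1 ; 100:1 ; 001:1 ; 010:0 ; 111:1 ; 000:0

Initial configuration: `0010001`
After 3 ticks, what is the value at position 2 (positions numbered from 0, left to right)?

1

1101010
1110101
1111011
position 2 holds 1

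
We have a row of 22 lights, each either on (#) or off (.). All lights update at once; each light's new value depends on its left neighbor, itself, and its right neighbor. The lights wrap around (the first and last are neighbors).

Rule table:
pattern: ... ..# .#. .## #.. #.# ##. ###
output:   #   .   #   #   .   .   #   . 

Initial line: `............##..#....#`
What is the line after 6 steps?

step 1: .##########.##..#.##.#
step 2: .#........#.##..#.##.#
step 3: .#.######.#.##..#.##.#
step 4: .#.#....#.#.##..#.##.#
step 5: .#.#.##.#.#.##..#.##.#
step 6: .#.#.##.#.#.##..#.##.#

.#.#.##.#.#.##..#.##.#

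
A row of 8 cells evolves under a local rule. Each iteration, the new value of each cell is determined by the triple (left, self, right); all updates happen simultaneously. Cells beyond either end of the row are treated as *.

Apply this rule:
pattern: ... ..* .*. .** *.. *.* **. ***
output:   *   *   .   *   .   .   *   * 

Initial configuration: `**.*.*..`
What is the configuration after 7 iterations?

iteration 1: **.....*
iteration 2: **.*****
iteration 3: **.*****  (fixed point — unchanged through iteration 7)

**.*****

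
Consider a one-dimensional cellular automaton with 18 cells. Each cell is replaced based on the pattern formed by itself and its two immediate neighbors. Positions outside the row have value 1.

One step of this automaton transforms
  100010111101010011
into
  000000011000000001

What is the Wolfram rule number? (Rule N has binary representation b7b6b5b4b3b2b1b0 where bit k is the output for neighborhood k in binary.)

position 7: 111 → 1  (bit 7 = 1)
position 0: 110 → 0  (bit 6 = 0)
position 5: 101 → 0  (bit 5 = 0)
position 1: 100 → 0  (bit 4 = 0)
position 6: 011 → 0  (bit 3 = 0)
position 4: 010 → 0  (bit 2 = 0)
position 3: 001 → 0  (bit 1 = 0)
position 2: 000 → 0  (bit 0 = 0)
bits b7..b0 = 10000000 = 128

128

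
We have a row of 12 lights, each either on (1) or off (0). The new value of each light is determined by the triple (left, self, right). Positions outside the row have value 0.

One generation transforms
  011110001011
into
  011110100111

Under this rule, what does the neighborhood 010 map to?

0

At position 8 the neighborhood is 010; the next row has 0 there.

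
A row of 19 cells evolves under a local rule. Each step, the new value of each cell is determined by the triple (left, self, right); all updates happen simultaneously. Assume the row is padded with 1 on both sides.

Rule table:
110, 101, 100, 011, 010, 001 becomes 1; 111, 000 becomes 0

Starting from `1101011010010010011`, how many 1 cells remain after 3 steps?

4

step 1: 0111111111111111110
step 2: 1100000000000000011
step 3: 0110000000000000110
count of 1: 4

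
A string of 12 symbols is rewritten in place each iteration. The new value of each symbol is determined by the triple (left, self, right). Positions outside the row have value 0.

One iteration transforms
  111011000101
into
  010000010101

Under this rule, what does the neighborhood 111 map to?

At position 1 the neighborhood is 111; the next row has 1 there.

1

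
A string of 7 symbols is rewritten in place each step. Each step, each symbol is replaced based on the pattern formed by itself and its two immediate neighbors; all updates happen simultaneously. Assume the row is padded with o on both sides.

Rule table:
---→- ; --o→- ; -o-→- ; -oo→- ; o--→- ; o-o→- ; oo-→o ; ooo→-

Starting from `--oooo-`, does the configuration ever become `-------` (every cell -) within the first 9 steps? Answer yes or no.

-----o-
-------
all cells are - at step 2

yes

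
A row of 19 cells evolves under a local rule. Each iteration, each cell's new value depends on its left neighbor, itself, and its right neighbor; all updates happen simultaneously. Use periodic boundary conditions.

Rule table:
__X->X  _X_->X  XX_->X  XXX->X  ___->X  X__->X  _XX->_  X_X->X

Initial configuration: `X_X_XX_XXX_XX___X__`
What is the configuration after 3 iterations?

XXXX_XX_XXX_XXXXXXX
XXXXX_XX_XXX_XXXXXX
XXXXXX_XX_XXX_XXXXX

XXXXXX_XX_XXX_XXXXX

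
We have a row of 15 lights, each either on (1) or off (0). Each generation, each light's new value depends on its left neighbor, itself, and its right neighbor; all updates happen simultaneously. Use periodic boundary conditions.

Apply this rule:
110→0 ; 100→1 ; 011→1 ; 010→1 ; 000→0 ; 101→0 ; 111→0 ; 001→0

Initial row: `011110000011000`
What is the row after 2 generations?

011001100010110

010001000010100
011001100010110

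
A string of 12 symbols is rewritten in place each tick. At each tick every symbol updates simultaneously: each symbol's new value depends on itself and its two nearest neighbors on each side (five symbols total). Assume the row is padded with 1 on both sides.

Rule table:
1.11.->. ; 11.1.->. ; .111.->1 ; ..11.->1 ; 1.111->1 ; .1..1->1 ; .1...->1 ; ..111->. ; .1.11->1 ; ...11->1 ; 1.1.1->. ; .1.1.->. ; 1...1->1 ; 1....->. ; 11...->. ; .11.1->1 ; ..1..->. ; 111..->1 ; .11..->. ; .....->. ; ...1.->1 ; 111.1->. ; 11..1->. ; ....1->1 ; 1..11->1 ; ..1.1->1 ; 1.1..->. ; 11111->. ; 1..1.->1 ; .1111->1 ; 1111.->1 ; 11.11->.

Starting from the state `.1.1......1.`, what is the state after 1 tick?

....1...1111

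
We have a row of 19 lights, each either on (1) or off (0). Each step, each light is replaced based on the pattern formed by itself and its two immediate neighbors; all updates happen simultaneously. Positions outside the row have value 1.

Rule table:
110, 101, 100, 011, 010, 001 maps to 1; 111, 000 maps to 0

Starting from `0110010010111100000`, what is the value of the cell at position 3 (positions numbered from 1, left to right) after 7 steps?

step 1: 1111111111100110001
step 2: 0000000000111111011
step 3: 1000000001100001110
step 4: 1100000011110011011
step 5: 0110000110011111110
step 6: 1111001111110000011
step 7: 0001111000011000110
position 3 holds 0

0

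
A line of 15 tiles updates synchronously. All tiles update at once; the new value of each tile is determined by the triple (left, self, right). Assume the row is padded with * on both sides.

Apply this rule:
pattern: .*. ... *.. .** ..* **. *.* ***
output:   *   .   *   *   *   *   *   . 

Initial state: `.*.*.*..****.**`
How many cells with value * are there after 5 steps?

step 1: *********..***.
step 2: ........****.**
step 3: *......**..***.
step 4: **....******.**
step 5: .**..**....***.
count of *: 7

7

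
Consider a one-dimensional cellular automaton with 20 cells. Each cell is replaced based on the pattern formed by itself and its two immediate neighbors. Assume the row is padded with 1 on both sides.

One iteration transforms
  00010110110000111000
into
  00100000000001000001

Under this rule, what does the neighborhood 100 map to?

0

At position 0 the neighborhood is 100; the next row has 0 there.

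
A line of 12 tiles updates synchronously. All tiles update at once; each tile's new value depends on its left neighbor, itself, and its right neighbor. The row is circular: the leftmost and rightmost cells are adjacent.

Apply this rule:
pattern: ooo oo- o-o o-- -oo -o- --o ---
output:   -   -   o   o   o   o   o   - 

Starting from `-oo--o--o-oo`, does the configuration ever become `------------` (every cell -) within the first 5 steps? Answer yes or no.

no

step 1: oo-oooooooo-
step 2: o-oo-------o
step 3: -oo-o-----oo
step 4: oo-ooo---oo-
step 5: o-oo--o-oo-o
step 5 is o-oo--o-oo-o, still not uniform -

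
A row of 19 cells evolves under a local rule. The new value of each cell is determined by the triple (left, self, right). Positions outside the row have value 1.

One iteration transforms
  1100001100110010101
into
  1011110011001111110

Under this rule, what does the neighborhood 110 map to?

At position 1 the neighborhood is 110; the next row has 0 there.

0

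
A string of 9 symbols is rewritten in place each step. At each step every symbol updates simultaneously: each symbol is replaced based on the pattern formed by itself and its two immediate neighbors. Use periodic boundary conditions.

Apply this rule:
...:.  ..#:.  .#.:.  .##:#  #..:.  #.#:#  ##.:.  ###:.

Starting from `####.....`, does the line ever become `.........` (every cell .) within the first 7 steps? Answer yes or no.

yes

step 1: #........
step 2: .........
all cells are . at step 2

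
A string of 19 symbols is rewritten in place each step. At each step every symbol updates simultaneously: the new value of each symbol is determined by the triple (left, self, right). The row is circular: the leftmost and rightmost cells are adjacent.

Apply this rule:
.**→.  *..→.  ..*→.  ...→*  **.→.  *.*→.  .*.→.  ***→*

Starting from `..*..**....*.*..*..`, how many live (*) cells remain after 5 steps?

12

*.......**........*
..*****....******..
*..***..**..****..*
....*........**....
***...******....***
count of *: 12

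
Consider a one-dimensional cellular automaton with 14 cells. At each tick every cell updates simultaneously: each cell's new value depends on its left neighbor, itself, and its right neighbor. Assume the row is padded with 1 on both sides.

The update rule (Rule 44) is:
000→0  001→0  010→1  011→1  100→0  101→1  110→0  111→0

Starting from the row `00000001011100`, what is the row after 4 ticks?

tick 1: 00000001110000
tick 2: 00000001000000
tick 3: 00000001000000  (fixed point — unchanged through tick 4)

00000001000000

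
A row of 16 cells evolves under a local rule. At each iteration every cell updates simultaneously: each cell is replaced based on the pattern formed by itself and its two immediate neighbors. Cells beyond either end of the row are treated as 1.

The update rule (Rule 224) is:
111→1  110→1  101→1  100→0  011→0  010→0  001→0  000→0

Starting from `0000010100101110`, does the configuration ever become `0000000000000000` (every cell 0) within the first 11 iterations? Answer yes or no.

yes

0000001000010111
0000000000001011
0000000000000101
0000000000000010
0000000000000001
0000000000000000
all cells are 0 at iteration 6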